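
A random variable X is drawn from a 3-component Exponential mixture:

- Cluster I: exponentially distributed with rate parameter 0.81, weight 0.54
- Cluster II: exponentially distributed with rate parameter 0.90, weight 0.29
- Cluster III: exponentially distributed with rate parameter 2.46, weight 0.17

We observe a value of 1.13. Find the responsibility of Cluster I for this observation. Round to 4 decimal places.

0.5927

P(component k | x) = P(Z=k)·f_k(x) / marginal(x), where marginal(x) = Σ_j P(Z=j)·f_j(x).
Evaluate each component's likelihood at the observed value:
  p_I = 0.81·e^(−0.81·1.13) = 0.81·e^(−0.9153) = 0.324321
  p_II = 0.90·e^(−0.90·1.13) = 0.90·e^(−1.0170) = 0.325511
  p_III = 2.46·e^(−2.46·1.13) = 2.46·e^(−2.7798) = 0.152645
Prior × likelihood for each component:
  P(Z=I)·p_I = 0.54 × 0.324321 = 0.175133
  P(Z=II)·p_II = 0.29 × 0.325511 = 0.094398
  P(Z=III)·p_III = 0.17 × 0.152645 = 0.0259497
Sum: 0.175133 + 0.094398 + 0.0259497 = 0.295481
P(Cluster I | data) = 0.175133 / 0.295481 ≈ 0.5927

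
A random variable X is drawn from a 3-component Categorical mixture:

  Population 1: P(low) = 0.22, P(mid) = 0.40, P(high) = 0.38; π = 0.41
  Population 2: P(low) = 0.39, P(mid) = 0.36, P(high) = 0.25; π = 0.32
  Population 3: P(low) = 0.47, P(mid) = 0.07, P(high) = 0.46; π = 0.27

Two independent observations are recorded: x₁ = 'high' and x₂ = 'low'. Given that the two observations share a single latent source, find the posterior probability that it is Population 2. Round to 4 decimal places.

Apply Bayes' rule: the posterior for each component is proportional to its prior times its likelihood at x.
Since both observations come from the same component, the likelihood for component k is f_k(x₁)·f_k(x₂).
  p_1 = [0.38] × [0.22] = 0.0836
  p_2 = [0.25] × [0.39] = 0.0975
  p_3 = [0.46] × [0.47] = 0.2162
Multiply by the mixture weights:
  π_1·p_1 = 0.41 × 0.0836 = 0.034276
  π_2·p_2 = 0.32 × 0.0975 = 0.0312
  π_3·p_3 = 0.27 × 0.2162 = 0.058374
Sum: 0.034276 + 0.0312 + 0.058374 = 0.12385
So the posterior for Population 2 is 0.0312 / 0.12385 ≈ 0.2519.

0.2519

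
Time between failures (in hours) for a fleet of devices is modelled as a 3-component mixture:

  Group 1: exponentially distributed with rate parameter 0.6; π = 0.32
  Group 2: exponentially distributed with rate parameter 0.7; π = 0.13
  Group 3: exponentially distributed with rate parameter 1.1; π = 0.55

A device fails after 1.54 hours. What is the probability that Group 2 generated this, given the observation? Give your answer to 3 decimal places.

0.142

Posterior ∝ prior × likelihood, so P(k | x) ∝ π_k f_k(x); normalise over all components.
Evaluate each component's likelihood at the observed value:
  L_1 = 0.6·e^(−0.6·1.54) = 0.6·e^(−0.9240) = 0.238157
  L_2 = 0.7·e^(−0.7·1.54) = 0.7·e^(−1.0780) = 0.238193
  L_3 = 1.1·e^(−1.1·1.54) = 1.1·e^(−1.6940) = 0.202161
Weight by the priors:
  π_1·L_1 = 0.32 × 0.238157 = 0.0762102
  π_2·L_2 = 0.13 × 0.238193 = 0.0309651
  π_3·L_3 = 0.55 × 0.202161 = 0.111189
Normaliser: 0.0762102 + 0.0309651 + 0.111189 = 0.218364
P(Group 2 | data) ≈ 0.142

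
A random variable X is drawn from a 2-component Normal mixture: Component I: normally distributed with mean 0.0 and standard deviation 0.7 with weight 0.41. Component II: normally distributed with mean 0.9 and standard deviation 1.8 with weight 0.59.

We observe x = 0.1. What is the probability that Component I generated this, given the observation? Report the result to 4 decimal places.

0.6613

The responsibility of component k is w_k f_k(x) divided by Σ_j w_j f_j(x).
Evaluate each component's likelihood at the observed value:
  f_I = (1/(0.7·√(2π)))·exp(−(0.1−0.0)²/(2·0.7²)) = 0.569918·exp(-0.01020) = 0.564132
  f_II = (1/(1.8·√(2π)))·exp(−(0.1−0.9)²/(2·1.8²)) = 0.221635·exp(-0.09877) = 0.200791
Prior × likelihood for each component:
  w_I·f_I = 0.41 × 0.564132 = 0.231294
  w_II·f_II = 0.59 × 0.200791 = 0.118467
Evidence: 0.231294 + 0.118467 = 0.349761
Responsibility of Component I: 0.231294 / 0.349761 ≈ 0.6613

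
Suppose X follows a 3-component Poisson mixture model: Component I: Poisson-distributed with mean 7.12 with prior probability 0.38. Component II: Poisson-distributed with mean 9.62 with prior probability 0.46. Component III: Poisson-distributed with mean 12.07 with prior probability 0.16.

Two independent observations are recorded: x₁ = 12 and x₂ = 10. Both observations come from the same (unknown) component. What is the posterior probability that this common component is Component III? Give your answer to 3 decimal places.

Posterior ∝ prior × likelihood, so P(k | x) ∝ π_k f_k(x); normalise over all components.
Since both observations come from the same component, the likelihood for component k is f_k(x₁)·f_k(x₂).
  L_I = [e^(−7.12)·7.12^12/12! = 0.028658] × [0.0746209] = 0.00213849
  L_II = [e^(−9.62)·9.62^12/12! = 0.0870665] × [0.124187] = 0.0108125
  L_III = [e^(−12.07)·12.07^12/12! = 0.114345] × [0.103604] = 0.0118465
Prior × likelihood for each component:
  π_I·L_I = 0.38 × 0.00213849 = 0.000812625
  π_II·L_II = 0.46 × 0.0108125 = 0.00497375
  π_III·L_III = 0.16 × 0.0118465 = 0.00189544
Sum: 0.000812625 + 0.00497375 + 0.00189544 = 0.00768182
P(Component III | x₁, x₂) = 0.00189544 / 0.00768182 ≈ 0.247

0.247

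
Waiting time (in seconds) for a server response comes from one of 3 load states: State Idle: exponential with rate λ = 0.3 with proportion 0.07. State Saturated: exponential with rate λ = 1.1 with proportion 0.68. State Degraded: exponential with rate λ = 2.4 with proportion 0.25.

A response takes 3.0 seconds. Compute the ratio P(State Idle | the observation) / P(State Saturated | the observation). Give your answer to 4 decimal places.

0.3095

The posterior odds equal the prior odds times the likelihood ratio: (w_i/w_j)·(f_i(x)/f_j(x)).
Component likelihoods at x = 3.0 seconds:
  p_Idle = 0.121971
  p_Saturated = 0.0405715
  p_Degraded = 0.00179181
Odds = (0.07/0.68) × (0.121971/0.0405715) = 0.102941 × 3.00632 ≈ 0.3095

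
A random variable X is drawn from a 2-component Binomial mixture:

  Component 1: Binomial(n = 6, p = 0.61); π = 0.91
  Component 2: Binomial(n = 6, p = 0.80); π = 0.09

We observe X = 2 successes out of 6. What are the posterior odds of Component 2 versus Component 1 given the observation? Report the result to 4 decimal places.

Posterior odds = (w_i f_i(x)) / (w_j f_j(x)); the normalising sum cancels.
Binomial probabilities:
  L_1 = C(6,2)·0.61^2·0.39^4 = 15·0.3721·0.0231344 = 0.129125
  L_2 = C(6,2)·0.80^2·0.20^4 = 15·0.64·0.0016 = 0.01536
Odds = (0.09/0.91) × (0.01536/0.129125) = 0.0989011 × 0.118955 ≈ 0.0118

0.0118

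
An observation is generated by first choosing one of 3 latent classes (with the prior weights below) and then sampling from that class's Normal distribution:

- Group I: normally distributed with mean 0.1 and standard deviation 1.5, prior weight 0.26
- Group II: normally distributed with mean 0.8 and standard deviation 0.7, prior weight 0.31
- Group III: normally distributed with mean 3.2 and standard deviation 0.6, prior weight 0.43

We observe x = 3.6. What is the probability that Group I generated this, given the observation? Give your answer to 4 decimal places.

0.0195

The responsibility of component k is π_k f_k(x) divided by Σ_j π_j f_j(x).
Evaluate each component's likelihood at the observed value:
  p_I = (1/(1.5·√(2π)))·exp(−(3.6−0.1)²/(2·1.5²)) = 0.265962·exp(-2.72222) = 0.0174813
  p_II = (1/(0.7·√(2π)))·exp(−(3.6−0.8)²/(2·0.7²)) = 0.569918·exp(-8.00000) = 0.000191186
  p_III = (1/(0.6·√(2π)))·exp(−(3.6−3.2)²/(2·0.6²)) = 0.664904·exp(-0.22222) = 0.532413
Unnormalised posteriors:
  π_I·p_I = 0.26 × 0.0174813 = 0.00454513
  π_II·p_II = 0.31 × 0.000191186 = 5.92677e-05
  π_III·p_III = 0.43 × 0.532413 = 0.228938
Evidence: 0.00454513 + 5.92677e-05 + 0.228938 = 0.233542
Responsibility of Group I: 0.00454513 / 0.233542 ≈ 0.0195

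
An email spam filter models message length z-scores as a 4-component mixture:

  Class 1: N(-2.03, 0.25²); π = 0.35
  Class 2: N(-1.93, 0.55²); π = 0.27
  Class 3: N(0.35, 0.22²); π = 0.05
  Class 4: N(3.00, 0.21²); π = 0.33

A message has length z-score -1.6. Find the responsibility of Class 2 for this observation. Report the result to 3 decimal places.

0.562

P(component k | x) = P(Z=k)·f_k(x) / marginal(x), where marginal(x) = Σ_j P(Z=j)·f_j(x).
Normal densities:
  L_1 = 0.363548
  L_2 = 0.605863
  L_3 = 1.5795e-17
  L_4 = 1.22294e-104
Multiply by the mixture weights:
  P(Z=1)·L_1 = 0.35 × 0.363548 = 0.127242
  P(Z=2)·L_2 = 0.27 × 0.605863 = 0.163583
  P(Z=3)·L_3 = 0.05 × 1.5795e-17 = 7.89752e-19
  P(Z=4)·L_4 = 0.33 × 1.22294e-104 = 4.03572e-105
Normaliser: 0.127242 + 0.163583 + 7.89752e-19 + 4.03572e-105 = 0.290825
P(Class 2 | data) ≈ 0.562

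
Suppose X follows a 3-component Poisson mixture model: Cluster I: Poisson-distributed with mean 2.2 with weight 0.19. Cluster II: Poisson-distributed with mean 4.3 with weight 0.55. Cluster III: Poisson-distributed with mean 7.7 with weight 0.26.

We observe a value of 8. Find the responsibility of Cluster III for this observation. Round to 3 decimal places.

0.622

The responsibility of component k is P(Z=k) f_k(x) divided by Σ_j P(Z=j) f_j(x).
Component likelihoods at x = 8:
  L_I = e^(−2.2)·2.2^8/8! = 0.00150804
  L_II = e^(−4.3)·4.3^8/8! = 0.0393333
  L_III = e^(−7.7)·7.7^8/8! = 0.138783
Unnormalised posteriors:
  P(Z=I)·L_I = 0.19 × 0.00150804 = 0.000286528
  P(Z=II)·L_II = 0.55 × 0.0393333 = 0.0216333
  P(Z=III)·L_III = 0.26 × 0.138783 = 0.0360837
Normaliser: 0.000286528 + 0.0216333 + 0.0360837 = 0.0580036
Responsibility of Cluster III: 0.0360837 / 0.0580036 ≈ 0.622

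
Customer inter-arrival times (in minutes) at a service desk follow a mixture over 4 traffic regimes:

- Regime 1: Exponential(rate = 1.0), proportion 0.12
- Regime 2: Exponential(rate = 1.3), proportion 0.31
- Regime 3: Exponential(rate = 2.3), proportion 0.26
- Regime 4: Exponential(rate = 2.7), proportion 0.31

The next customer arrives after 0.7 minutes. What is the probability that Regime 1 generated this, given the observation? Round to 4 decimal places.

By Bayes' theorem, P(k | x) = π_k f_k(x) / Σ_j π_j f_j(x).
Exponential densities:
  L_1 = 1.0·e^(−1.0·0.7) = 1.0·e^(−0.7000) = 0.496585
  L_2 = 1.3·e^(−1.3·0.7) = 1.3·e^(−0.9100) = 0.523281
  L_3 = 2.3·e^(−2.3·0.7) = 2.3·e^(−1.6100) = 0.459742
  L_4 = 2.7·e^(−2.7·0.7) = 2.7·e^(−1.8900) = 0.407894
Multiply by the mixture weights:
  π_1·L_1 = 0.12 × 0.496585 = 0.0595902
  π_2·L_2 = 0.31 × 0.523281 = 0.162217
  π_3·L_3 = 0.26 × 0.459742 = 0.119533
  π_4·L_4 = 0.31 × 0.407894 = 0.126447
Marginal: 0.0595902 + 0.162217 + 0.119533 + 0.126447 = 0.467787
Responsibility of Regime 1: 0.0595902 / 0.467787 ≈ 0.1274

0.1274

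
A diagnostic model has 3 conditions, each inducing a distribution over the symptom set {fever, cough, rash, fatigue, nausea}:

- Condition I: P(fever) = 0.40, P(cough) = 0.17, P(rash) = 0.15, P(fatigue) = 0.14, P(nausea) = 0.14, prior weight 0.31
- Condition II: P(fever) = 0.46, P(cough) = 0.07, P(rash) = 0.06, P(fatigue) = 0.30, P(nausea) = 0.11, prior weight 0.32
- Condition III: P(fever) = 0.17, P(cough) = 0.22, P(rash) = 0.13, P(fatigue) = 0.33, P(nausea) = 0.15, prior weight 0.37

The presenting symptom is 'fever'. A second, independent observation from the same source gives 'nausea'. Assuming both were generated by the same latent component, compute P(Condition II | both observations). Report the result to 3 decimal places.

Apply Bayes' rule: the posterior for each component is proportional to its prior times its likelihood at x.
Since both observations come from the same component, the likelihood for component k is f_k(x₁)·f_k(x₂).
  L_I = [P(fever | comp) = 0.40] × [0.14] = 0.056
  L_II = [P(fever | comp) = 0.46] × [0.11] = 0.0506
  L_III = [P(fever | comp) = 0.17] × [0.15] = 0.0255
Multiply by the mixture weights:
  P(Z=I)·L_I = 0.31 × 0.056 = 0.01736
  P(Z=II)·L_II = 0.32 × 0.0506 = 0.016192
  P(Z=III)·L_III = 0.37 × 0.0255 = 0.009435
Denominator: 0.01736 + 0.016192 + 0.009435 = 0.042987
So the posterior for Condition II is 0.016192 / 0.042987 ≈ 0.377.

0.377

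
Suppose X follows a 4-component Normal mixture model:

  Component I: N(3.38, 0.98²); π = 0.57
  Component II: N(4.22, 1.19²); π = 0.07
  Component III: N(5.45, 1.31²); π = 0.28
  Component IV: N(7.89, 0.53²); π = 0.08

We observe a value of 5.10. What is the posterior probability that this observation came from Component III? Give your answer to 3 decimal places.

0.549

Apply Bayes' rule: the posterior for each component is proportional to its prior times its likelihood at x.
Normal densities:
  L_I = 0.0872544
  L_II = 0.255044
  L_III = 0.293858
  L_IV = 7.23111e-07
Multiply by the mixture weights:
  w_I·L_I = 0.57 × 0.0872544 = 0.049735
  w_II·L_II = 0.07 × 0.255044 = 0.0178531
  w_III·L_III = 0.28 × 0.293858 = 0.0822804
  w_IV·L_IV = 0.08 × 7.23111e-07 = 5.78489e-08
Denominator: 0.049735 + 0.0178531 + 0.0822804 + 5.78489e-08 = 0.149869
P(Component III | the observation) ≈ 0.549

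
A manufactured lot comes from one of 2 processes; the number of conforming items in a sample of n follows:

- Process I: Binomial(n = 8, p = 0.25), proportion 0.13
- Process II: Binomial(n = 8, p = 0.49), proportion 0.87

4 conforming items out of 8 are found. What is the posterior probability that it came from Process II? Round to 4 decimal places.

0.9548

Apply Bayes' rule: the posterior for each component is proportional to its prior times its likelihood at x.
Binomial probabilities:
  f_I = C(8,4)·0.25^4·0.75^4 = 70·0.00390625·0.316406 = 0.0865173
  f_II = C(8,4)·0.49^4·0.51^4 = 70·0.057648·0.067652 = 0.273
Prior × likelihood for each component:
  π_I·f_I = 0.13 × 0.0865173 = 0.0112473
  π_II·f_II = 0.87 × 0.273 = 0.23751
Evidence: 0.0112473 + 0.23751 = 0.248757
P(Process II | data) ≈ 0.9548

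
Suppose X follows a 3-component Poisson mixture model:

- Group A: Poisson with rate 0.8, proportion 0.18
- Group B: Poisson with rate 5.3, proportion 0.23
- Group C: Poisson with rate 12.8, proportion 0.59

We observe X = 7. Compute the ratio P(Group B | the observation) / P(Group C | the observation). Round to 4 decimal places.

Posterior odds = (π_i f_i(x)) / (π_j f_j(x)); the normalising sum cancels.
Poisson probabilities:
  L_A = 1.86966e-05
  L_B = 0.116343
  L_C = 0.0308368
Posterior odds = (π_B·L_B) / (π_C·L_C) = (0.23·0.116343) / (0.59·0.0308368) = 0.0267589 / 0.0181937 ≈ 1.4708

1.4708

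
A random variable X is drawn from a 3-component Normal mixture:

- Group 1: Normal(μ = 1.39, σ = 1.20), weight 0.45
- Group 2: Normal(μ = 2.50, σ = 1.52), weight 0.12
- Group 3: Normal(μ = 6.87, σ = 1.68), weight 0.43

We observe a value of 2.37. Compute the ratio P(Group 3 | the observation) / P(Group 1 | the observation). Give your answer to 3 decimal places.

Since P(k|x) ∝ π_k f_k(x), the posterior odds are π_i f_i(x) / (π_j f_j(x)).
Component likelihoods at x = 2.37:
  L_1 = 0.238179
  L_2 = 0.261504
  L_3 = 0.0065709
0.00282549 / 0.107181 ≈ 0.026

0.026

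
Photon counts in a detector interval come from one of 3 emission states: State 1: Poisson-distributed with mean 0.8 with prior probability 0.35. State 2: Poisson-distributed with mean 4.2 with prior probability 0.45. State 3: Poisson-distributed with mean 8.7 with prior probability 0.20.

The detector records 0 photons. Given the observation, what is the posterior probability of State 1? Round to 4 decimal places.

0.9587

The responsibility of component k is π_k f_k(x) divided by Σ_j π_j f_j(x).
Poisson probabilities:
  p_1 = 0.449329
  p_2 = 0.0149956
  p_3 = 0.000166586
Multiply by the mixture weights:
  π_1·p_1 = 0.35 × 0.449329 = 0.157265
  π_2·p_2 = 0.45 × 0.0149956 = 0.00674801
  π_3·p_3 = 0.20 × 0.000166586 = 3.33172e-05
Marginal: 0.157265 + 0.00674801 + 3.33172e-05 = 0.164046
Responsibility of State 1: 0.157265 / 0.164046 ≈ 0.9587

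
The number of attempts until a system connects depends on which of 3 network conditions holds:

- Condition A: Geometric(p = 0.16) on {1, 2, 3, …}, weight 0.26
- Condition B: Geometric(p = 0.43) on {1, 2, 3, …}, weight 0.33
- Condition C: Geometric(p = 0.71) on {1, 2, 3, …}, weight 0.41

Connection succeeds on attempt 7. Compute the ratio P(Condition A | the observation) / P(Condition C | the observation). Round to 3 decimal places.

84.399

The posterior odds equal the prior odds times the likelihood ratio: (π_i/π_j)·(f_i(x)/f_j(x)).
Evaluate each component's likelihood at the observed value:
  f_A = 0.16·(1−0.16)^6 = 0.16·0.351298 = 0.0562077
  f_B = 0.43·(1−0.43)^6 = 0.43·0.0342964 = 0.0147475
  f_C = 0.71·(1−0.71)^6 = 0.71·0.000594823 = 0.000422325
0.014614 / 0.000173153 ≈ 84.399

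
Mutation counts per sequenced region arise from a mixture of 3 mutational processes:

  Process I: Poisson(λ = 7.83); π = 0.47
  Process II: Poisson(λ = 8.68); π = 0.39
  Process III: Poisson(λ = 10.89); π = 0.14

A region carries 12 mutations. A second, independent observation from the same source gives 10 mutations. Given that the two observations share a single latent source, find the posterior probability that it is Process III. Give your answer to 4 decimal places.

0.2738

Apply Bayes' rule: the posterior for each component is proportional to its prior times its likelihood at x.
Since both observations come from the same component, the likelihood for component k is f_k(x₁)·f_k(x₂).
  f_I = [e^(−7.83)·7.83^12/12! = 0.0440837] × [0.0949137] = 0.00418415
  f_II = [e^(−8.68)·8.68^12/12! = 0.0648969] × [0.113699] = 0.00737873
  f_III = [e^(−10.89)·10.89^12/12! = 0.108276] × [0.120517] = 0.0130491
Weight by the priors:
  π_I·f_I = 0.47 × 0.00418415 = 0.00196655
  π_II·f_II = 0.39 × 0.00737873 = 0.00287771
  π_III·f_III = 0.14 × 0.0130491 = 0.00182687
Denominator: 0.00196655 + 0.00287771 + 0.00182687 = 0.00667113
So the posterior for Process III is 0.00182687 / 0.00667113 ≈ 0.2738.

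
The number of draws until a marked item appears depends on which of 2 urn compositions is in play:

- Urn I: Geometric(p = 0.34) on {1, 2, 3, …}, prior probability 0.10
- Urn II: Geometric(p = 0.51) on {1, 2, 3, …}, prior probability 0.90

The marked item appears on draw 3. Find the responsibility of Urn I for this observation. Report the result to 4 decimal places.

By Bayes' theorem, P(k | x) = π_k f_k(x) / Σ_j π_j f_j(x).
Component likelihoods at x = 3:
  L_I = 0.34·(1−0.34)^2 = 0.34·0.4356 = 0.148104
  L_II = 0.51·(1−0.51)^2 = 0.51·0.2401 = 0.122451
Multiply by the mixture weights:
  π_I·L_I = 0.10 × 0.148104 = 0.0148104
  π_II·L_II = 0.90 × 0.122451 = 0.110206
Sum: 0.0148104 + 0.110206 = 0.125016
P(Urn I | data) = 0.0148104 / 0.125016 ≈ 0.1185

0.1185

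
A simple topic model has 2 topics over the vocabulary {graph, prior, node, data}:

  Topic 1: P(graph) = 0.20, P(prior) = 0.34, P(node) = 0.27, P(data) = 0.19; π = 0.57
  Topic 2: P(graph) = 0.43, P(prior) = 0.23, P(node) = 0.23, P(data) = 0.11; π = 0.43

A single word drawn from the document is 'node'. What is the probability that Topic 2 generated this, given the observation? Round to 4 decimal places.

By Bayes' theorem, P(k | x) = P(Z=k) f_k(x) / Σ_j P(Z=j) f_j(x).
Component likelihoods at x = 'node':
  p_1 = P(node | comp) = 0.27
  p_2 = P(node | comp) = 0.23
Unnormalised posteriors:
  P(Z=1)·p_1 = 0.57 × 0.27 = 0.1539
  P(Z=2)·p_2 = 0.43 × 0.23 = 0.0989
Normaliser: 0.1539 + 0.0989 = 0.2528
P(Topic 2 | x) = 0.0989 / 0.2528 ≈ 0.3912

0.3912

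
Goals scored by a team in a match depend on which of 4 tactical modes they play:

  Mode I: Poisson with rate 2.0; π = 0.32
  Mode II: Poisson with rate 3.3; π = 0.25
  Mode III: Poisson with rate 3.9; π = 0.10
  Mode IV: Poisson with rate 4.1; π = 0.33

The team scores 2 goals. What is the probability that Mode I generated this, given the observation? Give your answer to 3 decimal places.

The responsibility of component k is P(Z=k) f_k(x) divided by Σ_j P(Z=j) f_j(x).
Component likelihoods at x = 2 goals:
  L_I = 0.270671
  L_II = 0.200829
  L_III = 0.15394
  L_IV = 0.139293
Multiply by the mixture weights:
  P(Z=I)·L_I = 0.32 × 0.270671 = 0.0866146
  P(Z=II)·L_II = 0.25 × 0.200829 = 0.0502072
  P(Z=III)·L_III = 0.10 × 0.15394 = 0.015394
  P(Z=IV)·L_IV = 0.33 × 0.139293 = 0.0459668
Denominator: 0.0866146 + 0.0502072 + 0.015394 + 0.0459668 = 0.198183
Responsibility of Mode I: 0.0866146 / 0.198183 ≈ 0.437

0.437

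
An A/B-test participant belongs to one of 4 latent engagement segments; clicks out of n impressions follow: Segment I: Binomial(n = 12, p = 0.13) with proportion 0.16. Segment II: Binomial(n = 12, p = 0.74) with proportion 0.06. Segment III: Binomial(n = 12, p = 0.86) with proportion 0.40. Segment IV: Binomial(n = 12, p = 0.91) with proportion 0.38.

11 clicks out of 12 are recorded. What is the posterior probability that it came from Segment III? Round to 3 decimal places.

0.457

Apply Bayes' rule: the posterior for each component is proportional to its prior times its likelihood at x.
Binomial probabilities:
  p_I = C(12,11)·0.13^11·0.87^1 = 12·1.79216e-10·0.87 = 1.87102e-09
  p_II = C(12,11)·0.74^11·0.26^1 = 12·0.0364375·0.26 = 0.113685
  p_III = C(12,11)·0.86^11·0.14^1 = 12·0.190319·0.14 = 0.319737
  p_IV = C(12,11)·0.91^11·0.09^1 = 12·0.354369·0.09 = 0.382718
Weight by the priors:
  π_I·p_I = 0.16 × 1.87102e-09 = 2.99362e-10
  π_II·p_II = 0.06 × 0.113685 = 0.00682111
  π_III·p_III = 0.40 × 0.319737 = 0.127895
  π_IV·p_IV = 0.38 × 0.382718 = 0.145433
Evidence: 2.99362e-10 + 0.00682111 + 0.127895 + 0.145433 = 0.280149
P(Segment III | 11 clicks out of 12) = 0.127895 / 0.280149 ≈ 0.457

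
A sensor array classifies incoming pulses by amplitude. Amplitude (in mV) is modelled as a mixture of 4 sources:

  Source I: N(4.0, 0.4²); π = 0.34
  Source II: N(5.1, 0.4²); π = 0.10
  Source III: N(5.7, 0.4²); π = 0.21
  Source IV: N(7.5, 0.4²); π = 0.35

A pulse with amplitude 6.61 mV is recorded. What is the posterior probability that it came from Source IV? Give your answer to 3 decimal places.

0.650

Posterior ∝ prior × likelihood, so P(k | x) ∝ w_k f_k(x); normalise over all components.
Component likelihoods at x = 6.61 mV:
  L_I = 5.67114e-10
  L_II = 0.000802354
  L_III = 0.0749855
  L_IV = 0.0839142
Prior × likelihood for each component:
  w_I·L_I = 0.34 × 5.67114e-10 = 1.92819e-10
  w_II·L_II = 0.10 × 0.000802354 = 8.02354e-05
  w_III·L_III = 0.21 × 0.0749855 = 0.015747
  w_IV·L_IV = 0.35 × 0.0839142 = 0.02937
Sum: 1.92819e-10 + 8.02354e-05 + 0.015747 + 0.02937 = 0.0451972
P(Source IV | 6.61 mV) = 0.02937 / 0.0451972 ≈ 0.650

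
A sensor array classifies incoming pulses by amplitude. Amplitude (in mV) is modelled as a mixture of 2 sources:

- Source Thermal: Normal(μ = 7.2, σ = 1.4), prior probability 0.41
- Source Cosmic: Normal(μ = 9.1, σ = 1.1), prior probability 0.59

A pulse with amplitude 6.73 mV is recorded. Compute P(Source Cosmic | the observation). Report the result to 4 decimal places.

P(component k | x) = π_k·f_k(x) / marginal(x), where marginal(x) = Σ_j π_j·f_j(x).
Normal densities:
  p_Thermal = (1/(1.4·√(2π)))·exp(−(6.73−7.2)²/(2·1.4²)) = 0.284959·exp(-0.05635) = 0.269345
  p_Cosmic = (1/(1.1·√(2π)))·exp(−(6.73−9.1)²/(2·1.1²)) = 0.362675·exp(-2.32103) = 0.0356046
Prior × likelihood for each component:
  π_Thermal·p_Thermal = 0.41 × 0.269345 = 0.110431
  π_Cosmic·p_Cosmic = 0.59 × 0.0356046 = 0.0210067
Denominator: 0.110431 + 0.0210067 = 0.131438
P(Source Cosmic | the observation) ≈ 0.1598

0.1598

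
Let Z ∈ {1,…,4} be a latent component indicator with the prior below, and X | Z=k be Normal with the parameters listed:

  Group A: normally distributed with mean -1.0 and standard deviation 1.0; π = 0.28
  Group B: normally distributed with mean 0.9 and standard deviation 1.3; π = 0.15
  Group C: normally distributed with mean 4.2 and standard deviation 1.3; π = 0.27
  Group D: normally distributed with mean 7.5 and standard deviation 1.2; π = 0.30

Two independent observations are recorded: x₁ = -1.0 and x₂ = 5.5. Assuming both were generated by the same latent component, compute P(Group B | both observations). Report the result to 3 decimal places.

Apply Bayes' rule: the posterior for each component is proportional to its prior times its likelihood at x.
Since both observations come from the same component, the likelihood for component k is f_k(x₁)·f_k(x₂).
  L_A = [(1/(1.0·√(2π)))·exp(−(-1.0−-1.0)²/(2·1.0²)) = 0.398942·exp(-0.00000) = 0.398942] × [2.66956e-10] = 1.065e-10
  L_B = [(1/(1.3·√(2π)))·exp(−(-1.0−0.9)²/(2·1.3²)) = 0.306879·exp(-1.06805) = 0.105468] × [0.000586312] = 6.1837e-05
  L_C = [(1/(1.3·√(2π)))·exp(−(-1.0−4.2)²/(2·1.3²)) = 0.306879·exp(-8.00000) = 0.000102946] × [0.186131] = 1.91615e-05
  L_D = [(1/(1.2·√(2π)))·exp(−(-1.0−7.5)²/(2·1.2²)) = 0.332452·exp(-25.08681) = 4.23319e-12] × [0.0828976] = 3.50921e-13
Multiply by the mixture weights:
  w_A·L_A = 0.28 × 1.065e-10 = 2.982e-11
  w_B·L_B = 0.15 × 6.1837e-05 = 9.27556e-06
  w_C·L_C = 0.27 × 1.91615e-05 = 5.17361e-06
  w_D·L_D = 0.30 × 3.50921e-13 = 1.05276e-13
Normaliser: 2.982e-11 + 9.27556e-06 + 5.17361e-06 + 1.05276e-13 = 1.44492e-05
Responsibility of Group B: 9.27556e-06 / 1.44492e-05 ≈ 0.642

0.642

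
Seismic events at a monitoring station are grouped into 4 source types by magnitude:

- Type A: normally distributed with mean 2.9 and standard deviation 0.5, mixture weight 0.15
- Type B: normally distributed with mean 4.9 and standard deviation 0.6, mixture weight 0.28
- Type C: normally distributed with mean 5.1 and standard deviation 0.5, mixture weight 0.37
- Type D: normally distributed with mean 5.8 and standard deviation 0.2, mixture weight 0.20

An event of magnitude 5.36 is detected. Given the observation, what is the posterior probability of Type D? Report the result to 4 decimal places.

Posterior ∝ prior × likelihood, so P(k | x) ∝ π_k f_k(x); normalise over all components.
Evaluate each component's likelihood at the observed value:
  L_A = 4.42168e-06
  L_B = 0.495592
  L_C = 0.696985
  L_D = 0.177373
Prior × likelihood for each component:
  π_A·L_A = 0.15 × 4.42168e-06 = 6.63252e-07
  π_B·L_B = 0.28 × 0.495592 = 0.138766
  π_C·L_C = 0.37 × 0.696985 = 0.257884
  π_D·L_D = 0.20 × 0.177373 = 0.0354746
Normaliser: 6.63252e-07 + 0.138766 + 0.257884 + 0.0354746 = 0.432126
Responsibility of Type D: 0.0354746 / 0.432126 ≈ 0.0821

0.0821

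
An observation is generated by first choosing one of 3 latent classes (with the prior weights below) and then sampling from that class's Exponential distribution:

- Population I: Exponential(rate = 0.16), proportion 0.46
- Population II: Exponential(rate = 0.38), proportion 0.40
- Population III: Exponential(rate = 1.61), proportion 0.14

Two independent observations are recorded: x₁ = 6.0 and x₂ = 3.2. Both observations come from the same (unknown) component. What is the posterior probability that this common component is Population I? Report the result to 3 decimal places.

Posterior ∝ prior × likelihood, so P(k | x) ∝ w_k f_k(x); normalise over all components.
Since both observations come from the same component, the likelihood for component k is f_k(x₁)·f_k(x₂).
  p_I = [0.16·e^(−0.16·6.0) = 0.16·e^(−0.9600) = 0.0612629] × [0.0958873] = 0.00587433
  p_II = [0.38·e^(−0.38·6.0) = 0.38·e^(−2.2800) = 0.038868] × [0.112637] = 0.00437798
  p_III = [1.61·e^(−1.61·6.0) = 1.61·e^(−9.6600) = 0.000102693] × [0.00931839] = 9.56934e-07
Prior × likelihood for each component:
  w_I·p_I = 0.46 × 0.00587433 = 0.00270219
  w_II·p_II = 0.40 × 0.00437798 = 0.00175119
  w_III·p_III = 0.14 × 9.56934e-07 = 1.33971e-07
Normaliser: 0.00270219 + 0.00175119 + 1.33971e-07 = 0.00445352
P(Population I | data) = 0.00270219 / 0.00445352 ≈ 0.607

0.607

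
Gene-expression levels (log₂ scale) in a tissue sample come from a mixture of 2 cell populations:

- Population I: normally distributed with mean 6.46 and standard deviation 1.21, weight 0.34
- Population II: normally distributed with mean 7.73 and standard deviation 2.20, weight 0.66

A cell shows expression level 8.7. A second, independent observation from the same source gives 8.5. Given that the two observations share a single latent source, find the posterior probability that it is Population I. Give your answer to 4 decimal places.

P(component k | x) = π_k·f_k(x) / marginal(x), where marginal(x) = Σ_j π_j·f_j(x).
Since both observations come from the same component, the likelihood for component k is f_k(x₁)·f_k(x₂).
  L_I = [(1/(1.21·√(2π)))·exp(−(8.7−6.46)²/(2·1.21²)) = 0.329704·exp(-1.71354) = 0.0594213] × [0.0795974] = 0.00472978
  L_II = [(1/(2.20·√(2π)))·exp(−(8.7−7.73)²/(2·2.20²)) = 0.181337·exp(-0.09720) = 0.164541] × [0.170564] = 0.0280647
Unnormalised posteriors:
  π_I·L_I = 0.34 × 0.00472978 = 0.00160813
  π_II·L_II = 0.66 × 0.0280647 = 0.0185227
Marginal: 0.00160813 + 0.0185227 = 0.0201308
Responsibility of Population I: 0.00160813 / 0.0201308 ≈ 0.0799

0.0799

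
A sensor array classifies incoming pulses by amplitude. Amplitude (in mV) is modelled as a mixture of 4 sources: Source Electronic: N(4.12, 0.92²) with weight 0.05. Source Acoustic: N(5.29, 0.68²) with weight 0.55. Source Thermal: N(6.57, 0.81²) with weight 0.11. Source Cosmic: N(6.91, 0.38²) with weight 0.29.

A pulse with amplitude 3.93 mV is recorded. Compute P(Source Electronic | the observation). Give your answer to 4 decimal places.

0.3257

P(component k | x) = P(Z=k)·f_k(x) / marginal(x), where marginal(x) = Σ_j P(Z=j)·f_j(x).
Normal densities:
  f_Electronic = 0.424483
  f_Acoustic = 0.0793985
  f_Thermal = 0.00243063
  f_Cosmic = 4.64378e-14
Prior × likelihood for each component:
  P(Z=Electronic)·f_Electronic = 0.05 × 0.424483 = 0.0212242
  P(Z=Acoustic)·f_Acoustic = 0.55 × 0.0793985 = 0.0436692
  P(Z=Thermal)·f_Thermal = 0.11 × 0.00243063 = 0.00026737
  P(Z=Cosmic)·f_Cosmic = 0.29 × 4.64378e-14 = 1.3467e-14
Normaliser: 0.0212242 + 0.0436692 + 0.00026737 + 1.3467e-14 = 0.0651607
So the posterior for Source Electronic is 0.0212242 / 0.0651607 ≈ 0.3257.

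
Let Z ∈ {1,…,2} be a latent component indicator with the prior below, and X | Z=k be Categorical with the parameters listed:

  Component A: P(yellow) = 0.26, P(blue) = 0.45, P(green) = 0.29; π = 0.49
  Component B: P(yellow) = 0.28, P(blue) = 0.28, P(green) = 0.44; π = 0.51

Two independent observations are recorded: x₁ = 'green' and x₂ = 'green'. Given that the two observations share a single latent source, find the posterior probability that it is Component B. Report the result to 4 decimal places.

0.7055

By Bayes' theorem, P(k | x) = π_k f_k(x) / Σ_j π_j f_j(x).
Since both observations come from the same component, the likelihood for component k is f_k(x₁)·f_k(x₂).
  L_A = [P(green | comp) = 0.29] × [0.29] = 0.0841
  L_B = [P(green | comp) = 0.44] × [0.44] = 0.1936
Multiply by the mixture weights:
  π_A·L_A = 0.49 × 0.0841 = 0.041209
  π_B·L_B = 0.51 × 0.1936 = 0.098736
Denominator: 0.041209 + 0.098736 = 0.139945
Responsibility of Component B: 0.098736 / 0.139945 ≈ 0.7055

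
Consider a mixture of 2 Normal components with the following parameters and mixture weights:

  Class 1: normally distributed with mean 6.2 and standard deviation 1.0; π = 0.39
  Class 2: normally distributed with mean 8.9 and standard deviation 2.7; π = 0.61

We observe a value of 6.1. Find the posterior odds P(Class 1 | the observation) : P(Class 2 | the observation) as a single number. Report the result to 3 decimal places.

Only the two components matter; the odds are (π_i f_i(x)) / (π_j f_j(x)).
Evaluate each component's likelihood at the observed value:
  L_1 = 0.396953
  L_2 = 0.0863011
Posterior odds = (π_1·L_1) / (π_2·L_2) = (0.39·0.396953) / (0.61·0.0863011) = 0.154811 / 0.0526437 ≈ 2.941

2.941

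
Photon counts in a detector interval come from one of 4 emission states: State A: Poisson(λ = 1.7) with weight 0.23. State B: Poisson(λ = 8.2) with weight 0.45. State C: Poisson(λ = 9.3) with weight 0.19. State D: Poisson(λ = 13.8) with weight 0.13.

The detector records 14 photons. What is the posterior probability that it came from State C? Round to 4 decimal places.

By Bayes' theorem, P(k | x) = π_k f_k(x) / Σ_j π_j f_j(x).
Poisson probabilities:
  L_A = e^(−1.7)·1.7^14/14! = 3.52838e-09
  L_B = e^(−8.2)·8.2^14/14! = 0.0195781
  L_C = e^(−9.3)·9.3^14/14! = 0.0379677
  L_D = e^(−13.8)·13.8^14/14! = 0.105836
Multiply by the mixture weights:
  π_A·L_A = 0.23 × 3.52838e-09 = 8.11528e-10
  π_B·L_B = 0.45 × 0.0195781 = 0.00881015
  π_C·L_C = 0.19 × 0.0379677 = 0.00721386
  π_D·L_D = 0.13 × 0.105836 = 0.0137587
Denominator: 8.11528e-10 + 0.00881015 + 0.00721386 + 0.0137587 = 0.0297827
P(State C | data) ≈ 0.2422

0.2422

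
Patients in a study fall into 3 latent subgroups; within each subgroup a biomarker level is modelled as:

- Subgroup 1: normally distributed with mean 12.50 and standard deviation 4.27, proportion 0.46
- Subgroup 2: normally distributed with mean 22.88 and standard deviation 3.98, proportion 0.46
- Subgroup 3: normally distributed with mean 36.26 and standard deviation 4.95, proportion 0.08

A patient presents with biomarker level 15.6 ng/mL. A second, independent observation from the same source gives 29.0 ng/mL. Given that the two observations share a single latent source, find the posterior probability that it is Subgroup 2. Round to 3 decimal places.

0.993

By Bayes' theorem, P(k | x) = P(Z=k) f_k(x) / Σ_j P(Z=j) f_j(x).
Since both observations come from the same component, the likelihood for component k is f_k(x₁)·f_k(x₂).
  p_1 = [(1/(4.27·√(2π)))·exp(−(15.6−12.50)²/(2·4.27²)) = 0.093429·exp(-0.26353) = 0.0717845] × [5.34667e-05] = 3.83808e-06
  p_2 = [(1/(3.98·√(2π)))·exp(−(15.6−22.88)²/(2·3.98²)) = 0.100237·exp(-1.67289) = 0.0188149] × [0.0307316] = 0.000578212
  p_3 = [(1/(4.95·√(2π)))·exp(−(15.6−36.26)²/(2·4.95²)) = 0.080594·exp(-8.71004) = 1.32917e-05] × [0.0274914] = 3.65409e-07
Weight by the priors:
  P(Z=1)·p_1 = 0.46 × 3.83808e-06 = 1.76552e-06
  P(Z=2)·p_2 = 0.46 × 0.000578212 = 0.000265977
  P(Z=3)·p_3 = 0.08 × 3.65409e-07 = 2.92327e-08
Denominator: 1.76552e-06 + 0.000265977 + 2.92327e-08 = 0.000267772
P(Subgroup 2 | x) ≈ 0.993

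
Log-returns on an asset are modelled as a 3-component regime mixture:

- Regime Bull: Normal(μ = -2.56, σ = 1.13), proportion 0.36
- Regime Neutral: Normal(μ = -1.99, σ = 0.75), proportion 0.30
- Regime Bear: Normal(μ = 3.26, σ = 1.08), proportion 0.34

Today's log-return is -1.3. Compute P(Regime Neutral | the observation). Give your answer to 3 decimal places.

0.605

By Bayes' theorem, P(k | x) = π_k f_k(x) / Σ_j π_j f_j(x).
Evaluate each component's likelihood at the observed value:
  L_Bull = 0.189604
  L_Neutral = 0.348382
  L_Bear = 4.97013e-05
Unnormalised posteriors:
  π_Bull·L_Bull = 0.36 × 0.189604 = 0.0682574
  π_Neutral·L_Neutral = 0.30 × 0.348382 = 0.104515
  π_Bear·L_Bear = 0.34 × 4.97013e-05 = 1.68984e-05
Marginal: 0.0682574 + 0.104515 + 1.68984e-05 = 0.172789
P(Regime Neutral | x) ≈ 0.605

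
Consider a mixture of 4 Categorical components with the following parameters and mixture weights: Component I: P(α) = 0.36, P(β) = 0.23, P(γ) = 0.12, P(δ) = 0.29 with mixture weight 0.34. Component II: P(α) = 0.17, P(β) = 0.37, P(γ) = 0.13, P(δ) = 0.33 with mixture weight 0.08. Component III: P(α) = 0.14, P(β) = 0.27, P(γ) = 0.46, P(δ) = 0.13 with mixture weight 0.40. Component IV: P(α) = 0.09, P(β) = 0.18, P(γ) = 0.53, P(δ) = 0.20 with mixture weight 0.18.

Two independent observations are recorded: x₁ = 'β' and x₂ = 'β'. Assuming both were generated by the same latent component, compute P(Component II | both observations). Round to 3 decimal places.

The responsibility of component k is w_k f_k(x) divided by Σ_j w_j f_j(x).
Since both observations come from the same component, the likelihood for component k is f_k(x₁)·f_k(x₂).
  f_I = [P(β | comp) = 0.23] × [0.23] = 0.0529
  f_II = [P(β | comp) = 0.37] × [0.37] = 0.1369
  f_III = [P(β | comp) = 0.27] × [0.27] = 0.0729
  f_IV = [P(β | comp) = 0.18] × [0.18] = 0.0324
Weight by the priors:
  w_I·f_I = 0.34 × 0.0529 = 0.017986
  w_II·f_II = 0.08 × 0.1369 = 0.010952
  w_III·f_III = 0.40 × 0.0729 = 0.02916
  w_IV·f_IV = 0.18 × 0.0324 = 0.005832
Evidence: 0.017986 + 0.010952 + 0.02916 + 0.005832 = 0.06393
Responsibility of Component II: 0.010952 / 0.06393 ≈ 0.171

0.171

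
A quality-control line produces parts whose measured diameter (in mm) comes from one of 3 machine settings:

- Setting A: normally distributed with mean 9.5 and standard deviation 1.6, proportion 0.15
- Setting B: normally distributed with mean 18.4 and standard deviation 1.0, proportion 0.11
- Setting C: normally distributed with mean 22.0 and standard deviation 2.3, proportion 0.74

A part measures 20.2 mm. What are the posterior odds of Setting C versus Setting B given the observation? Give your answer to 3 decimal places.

10.881

Posterior odds = (π_i f_i(x)) / (π_j f_j(x)); the normalising sum cancels.
Normal densities:
  L_A = (1/(1.6·√(2π)))·exp(−(20.2−9.5)²/(2·1.6²)) = 0.249339·exp(-22.36133) = 4.84606e-11
  L_B = (1/(1.0·√(2π)))·exp(−(20.2−18.4)²/(2·1.0²)) = 0.398942·exp(-1.62000) = 0.0789502
  L_C = (1/(2.3·√(2π)))·exp(−(20.2−22.0)²/(2·2.3²)) = 0.173453·exp(-0.30624) = 0.127698
Posterior odds = (π_C·L_C) / (π_B·L_B) = (0.74·0.127698) / (0.11·0.0789502) = 0.0944966 / 0.00868452 ≈ 10.881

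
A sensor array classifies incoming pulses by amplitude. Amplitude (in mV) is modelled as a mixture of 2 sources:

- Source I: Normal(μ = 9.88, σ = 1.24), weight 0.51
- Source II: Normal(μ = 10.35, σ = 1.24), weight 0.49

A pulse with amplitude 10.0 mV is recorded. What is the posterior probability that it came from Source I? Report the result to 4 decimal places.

0.5188

Posterior ∝ prior × likelihood, so P(k | x) ∝ π_k f_k(x); normalise over all components.
Normal densities:
  p_I = (1/(1.24·√(2π)))·exp(−(10.0−9.88)²/(2·1.24²)) = 0.321728·exp(-0.00468) = 0.320225
  p_II = (1/(1.24·√(2π)))·exp(−(10.0−10.35)²/(2·1.24²)) = 0.321728·exp(-0.03983) = 0.309164
Weight by the priors:
  π_I·p_I = 0.51 × 0.320225 = 0.163315
  π_II·p_II = 0.49 × 0.309164 = 0.15149
Denominator: 0.163315 + 0.15149 = 0.314805
P(Source I | data) ≈ 0.5188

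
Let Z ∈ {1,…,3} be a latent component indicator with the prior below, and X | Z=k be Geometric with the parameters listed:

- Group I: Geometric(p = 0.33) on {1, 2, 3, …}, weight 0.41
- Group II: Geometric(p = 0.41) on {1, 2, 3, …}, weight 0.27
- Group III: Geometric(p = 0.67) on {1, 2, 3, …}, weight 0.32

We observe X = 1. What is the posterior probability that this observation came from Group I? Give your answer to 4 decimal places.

Posterior ∝ prior × likelihood, so P(k | x) ∝ π_k f_k(x); normalise over all components.
Component likelihoods at x = 1:
  L_I = 0.33
  L_II = 0.41
  L_III = 0.67
Weight by the priors:
  π_I·L_I = 0.41 × 0.33 = 0.1353
  π_II·L_II = 0.27 × 0.41 = 0.1107
  π_III·L_III = 0.32 × 0.67 = 0.2144
Sum: 0.1353 + 0.1107 + 0.2144 = 0.4604
P(Group I | the observation) = 0.1353 / 0.4604 ≈ 0.2939

0.2939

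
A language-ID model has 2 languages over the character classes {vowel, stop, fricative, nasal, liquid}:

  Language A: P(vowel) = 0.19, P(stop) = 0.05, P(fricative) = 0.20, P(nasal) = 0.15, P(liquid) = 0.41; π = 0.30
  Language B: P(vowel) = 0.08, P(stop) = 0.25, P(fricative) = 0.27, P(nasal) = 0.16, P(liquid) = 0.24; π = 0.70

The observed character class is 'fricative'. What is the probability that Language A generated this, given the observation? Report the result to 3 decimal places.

0.241

By Bayes' theorem, P(k | x) = π_k f_k(x) / Σ_j π_j f_j(x).
Component likelihoods at x = 'fricative':
  L_A = 0.2
  L_B = 0.27
Weight by the priors:
  π_A·L_A = 0.30 × 0.2 = 0.06
  π_B·L_B = 0.70 × 0.27 = 0.189
Sum: 0.06 + 0.189 = 0.249
Responsibility of Language A: 0.06 / 0.249 ≈ 0.241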